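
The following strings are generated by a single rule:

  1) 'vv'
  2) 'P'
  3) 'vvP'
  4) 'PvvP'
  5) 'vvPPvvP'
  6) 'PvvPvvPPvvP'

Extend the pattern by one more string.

Each term (from the third on) is the two preceding terms concatenated in order: term 3 = vv·P = vvP.
The next term joins vvPPvvP and PvvPvvPPvvP.

vvPPvvPPvvPvvPPvvP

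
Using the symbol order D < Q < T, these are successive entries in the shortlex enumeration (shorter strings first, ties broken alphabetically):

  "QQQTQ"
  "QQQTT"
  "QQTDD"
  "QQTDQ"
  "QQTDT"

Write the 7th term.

QQTQQ

Advancing 2 positions from QQTDT through QQTDT → QQTQD reaches term 7.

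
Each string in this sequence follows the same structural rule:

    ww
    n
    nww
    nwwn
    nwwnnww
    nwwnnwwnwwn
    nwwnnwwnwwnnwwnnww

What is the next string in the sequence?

nwwnnwwnwwnnwwnnwwnwwnnwwnwwn

This is a Fibonacci-style word recurrence s(k) = s(k−1)·s(k−2): e.g. n·ww = nww.
So term 8 is nwwnnwwnwwnnwwnnww·nwwnnwwnwwn.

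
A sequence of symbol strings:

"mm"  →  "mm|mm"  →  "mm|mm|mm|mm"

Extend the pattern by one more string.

s(k+1) = s(k)·|·s(k) — each term doubles the last with '|' between the halves.
Doubling mm|mm|mm|mm with '|' between the halves:

mm|mm|mm|mm|mm|mm|mm|mm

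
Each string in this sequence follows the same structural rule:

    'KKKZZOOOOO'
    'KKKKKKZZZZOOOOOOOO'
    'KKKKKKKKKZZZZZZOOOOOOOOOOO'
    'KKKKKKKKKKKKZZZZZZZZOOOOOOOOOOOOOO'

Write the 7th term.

Each string has the form K^{3n} Z^{2n} O^{3n+2} (n = 1, 2, …).
For term 7, n = 7, so the run lengths are 21, 14, 23.

KKKKKKKKKKKKKKKKKKKKKZZZZZZZZZZZZZZOOOOOOOOOOOOOOOOOOOOOOO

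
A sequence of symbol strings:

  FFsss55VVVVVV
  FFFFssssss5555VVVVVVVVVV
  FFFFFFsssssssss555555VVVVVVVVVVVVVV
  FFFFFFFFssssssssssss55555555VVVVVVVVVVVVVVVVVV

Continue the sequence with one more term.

FFFFFFFFFFsssssssssssssss5555555555VVVVVVVVVVVVVVVVVVVVVV

Reading off run lengths: F runs 2, 4, 6, 8; s runs 3, 6, 9, 12; 5 runs 2, 4, 6, 8; V runs 6, 10, 14, 18 — each is linear in n (n = 1, 2, …).
At n = 5 the blocks have lengths 10, 15, 10, 22.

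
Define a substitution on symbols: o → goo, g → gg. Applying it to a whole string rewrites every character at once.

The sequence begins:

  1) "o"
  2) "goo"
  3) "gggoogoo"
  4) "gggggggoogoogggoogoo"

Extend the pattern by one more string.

gggggggggggggggoogoogggoogoogggggggoogoogggoogoo

Replace each of the 20 characters of gggggggoogoogggoogoo in place — gg gg gg gg gg gg gg goo goo gg goo goo gg gg gg goo goo gg goo goo — and concatenate.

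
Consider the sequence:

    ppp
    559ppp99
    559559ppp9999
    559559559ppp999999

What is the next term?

Each term wraps the previous one in 559 on the left and 99 on the right.
One more step from 559559559ppp999999 gives the answer.

559559559559ppp99999999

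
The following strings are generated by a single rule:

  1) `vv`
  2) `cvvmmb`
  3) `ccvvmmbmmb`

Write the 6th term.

Each term wraps the previous one in c on the left and mmb on the right.
From ccvvmmbmmb, 3 further steps: ccvvmmbmmb → cccvvmmbmmbmmb → ccccvvmmbmmbmmbmmb → (answer).

cccccvvmmbmmbmmbmmbmmb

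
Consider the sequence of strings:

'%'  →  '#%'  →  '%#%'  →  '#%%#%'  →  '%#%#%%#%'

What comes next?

This is a Fibonacci-style word recurrence s(k) = s(k−2)·s(k−1): e.g. %·#% = %#%.
The next term joins #%%#% and %#%#%%#%.

#%%#%%#%#%%#%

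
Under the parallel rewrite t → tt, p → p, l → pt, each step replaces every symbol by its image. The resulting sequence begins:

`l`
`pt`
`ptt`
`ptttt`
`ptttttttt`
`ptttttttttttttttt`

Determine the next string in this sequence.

ptttttttttttttttttttttttttttttttt

Replace each of the 17 characters of ptttttttttttttttt in place — p tt tt tt tt tt tt tt tt tt tt tt tt tt tt tt tt — and concatenate.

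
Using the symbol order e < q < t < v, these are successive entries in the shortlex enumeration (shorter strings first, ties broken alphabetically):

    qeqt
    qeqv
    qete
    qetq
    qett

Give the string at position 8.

qevq

Advancing 3 positions from qett through qett → qetv → qeve reaches term 8.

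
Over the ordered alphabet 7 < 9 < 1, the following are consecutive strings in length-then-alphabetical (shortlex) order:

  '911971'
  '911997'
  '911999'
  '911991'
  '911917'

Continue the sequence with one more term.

Find the rightmost character of 911917 below 1, bump it to the next letter, and reset everything to its right to 7.

911919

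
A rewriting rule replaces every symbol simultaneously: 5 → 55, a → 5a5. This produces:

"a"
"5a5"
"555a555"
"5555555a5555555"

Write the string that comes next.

Replace each of the 15 characters of 5555555a5555555 in place — 55 55 55 55 55 55 55 5a5 55 55 55 55 55 55 55 — and concatenate.

555555555555555a555555555555555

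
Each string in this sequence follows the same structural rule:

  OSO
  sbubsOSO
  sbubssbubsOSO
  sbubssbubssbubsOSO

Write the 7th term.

Each term is the previous one with sbubs prepended.
From sbubssbubssbubsOSO, 3 further steps: sbubssbubssbubsOSO → sbubssbubssbubssbubsOSO → sbubssbubssbubssbubssbubsOSO → (answer).

sbubssbubssbubssbubssbubssbubsOSO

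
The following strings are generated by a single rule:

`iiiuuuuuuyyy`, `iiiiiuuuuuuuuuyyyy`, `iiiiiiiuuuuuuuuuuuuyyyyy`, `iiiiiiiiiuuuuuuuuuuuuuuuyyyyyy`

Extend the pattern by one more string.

Reading off run lengths: i runs 3, 5, 7, 9; u runs 6, 9, 12, 15; y runs 3, 4, 5, 6 — each is linear in n, where the shown terms are n = 2, 3, 4, 5.
At n = 6 the blocks have lengths 11, 18, 7.

iiiiiiiiiiiuuuuuuuuuuuuuuuuuuyyyyyyy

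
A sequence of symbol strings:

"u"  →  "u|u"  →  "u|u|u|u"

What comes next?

u|u|u|u|u|u|u|u

Each string is two copies of the previous one joined by '|'.
So the next term is two copies of u|u|u|u with '|' between the halves.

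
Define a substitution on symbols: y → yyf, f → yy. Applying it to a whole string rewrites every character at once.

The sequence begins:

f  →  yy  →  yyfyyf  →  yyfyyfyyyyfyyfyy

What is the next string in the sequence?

Rewriting the 16 symbols of yyfyyfyyyyfyyfyy one by one yields yyf yyf yy yyf yyf yy yyf yyf yyf yyf yy yyf yyf yy yyf yyf; concatenated:

yyfyyfyyyyfyyfyyyyfyyfyyfyyfyyyyfyyfyyyyfyyf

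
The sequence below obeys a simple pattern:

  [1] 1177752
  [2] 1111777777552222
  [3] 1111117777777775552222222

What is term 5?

Reading off run lengths: 1 runs 2, 4, 6; 7 runs 3, 6, 9; 5 runs 1, 2, 3; 2 runs 1, 4, 7 — each is linear in n (n = 1, 2, …).
At n = 5 the blocks have lengths 10, 15, 5, 13.

1111111111777777777777777555552222222222222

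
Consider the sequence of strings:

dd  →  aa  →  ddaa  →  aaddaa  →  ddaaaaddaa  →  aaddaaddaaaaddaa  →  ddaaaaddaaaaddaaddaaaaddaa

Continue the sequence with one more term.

aaddaaddaaaaddaaddaaaaddaaaaddaaddaaaaddaa

This is a Fibonacci-style word recurrence s(k) = s(k−2)·s(k−1): e.g. dd·aa = ddaa.
So term 8 is aaddaaddaaaaddaa·ddaaaaddaaaaddaaddaaaaddaa.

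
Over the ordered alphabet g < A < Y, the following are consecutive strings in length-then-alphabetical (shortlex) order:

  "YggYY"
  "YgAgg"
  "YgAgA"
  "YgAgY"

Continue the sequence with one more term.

Find the rightmost character of YgAgY below Y, bump it to the next letter, and reset everything to its right to g.

YgAAg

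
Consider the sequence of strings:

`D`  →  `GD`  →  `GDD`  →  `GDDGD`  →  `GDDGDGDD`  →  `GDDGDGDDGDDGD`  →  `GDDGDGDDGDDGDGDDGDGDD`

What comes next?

GDDGDGDDGDDGDGDDGDGDDGDDGDGDDGDDGD

From term 3 onward, concatenate the last term with the second-to-last: GD·D = GDD, GDD·GD = GDDGD, …
So term 8 is GDDGDGDDGDDGDGDDGDGDD·GDDGDGDDGDDGD.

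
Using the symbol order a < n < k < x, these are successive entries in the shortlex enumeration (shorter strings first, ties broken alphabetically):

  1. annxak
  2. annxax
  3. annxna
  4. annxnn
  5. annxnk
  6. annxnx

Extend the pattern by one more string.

Find the rightmost character of annxnx below x, bump it to the next letter, and reset everything to its right to a.

annxka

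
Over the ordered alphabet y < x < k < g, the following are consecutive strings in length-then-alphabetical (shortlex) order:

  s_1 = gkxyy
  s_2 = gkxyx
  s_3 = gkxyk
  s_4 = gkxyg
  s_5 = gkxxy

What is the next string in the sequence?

gkxxx

Treat gkxxy as a base-4 numeral over the given alphabet and add one, carrying through any trailing g's.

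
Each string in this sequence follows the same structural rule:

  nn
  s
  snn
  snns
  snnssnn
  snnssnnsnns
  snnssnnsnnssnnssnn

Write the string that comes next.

snnssnnsnnssnnssnnsnnssnnsnns

This is a Fibonacci-style word recurrence s(k) = s(k−1)·s(k−2): e.g. s·nn = snn.
So term 8 is snnssnnsnnssnnssnn·snnssnnsnns.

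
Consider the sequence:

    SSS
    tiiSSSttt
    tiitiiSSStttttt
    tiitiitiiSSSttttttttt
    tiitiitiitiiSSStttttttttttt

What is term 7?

s(k+1) = tii·s(k)·ttt, so each term gains tii as a prefix and ttt as a suffix.
From tiitiitiitiiSSStttttttttttt, 2 further steps: tiitiitiitiiSSStttttttttttt → tiitiitiitiitiiSSSttttttttttttttt → (answer).

tiitiitiitiitiitiiSSStttttttttttttttttt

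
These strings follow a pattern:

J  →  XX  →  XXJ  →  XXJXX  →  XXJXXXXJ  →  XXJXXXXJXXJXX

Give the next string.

XXJXXXXJXXJXXXXJXXXXJ

From term 3 onward, concatenate the last term with the second-to-last: XX·J = XXJ, XXJ·XX = XXJXX, …
The next term joins XXJXXXXJXXJXX and XXJXXXXJ.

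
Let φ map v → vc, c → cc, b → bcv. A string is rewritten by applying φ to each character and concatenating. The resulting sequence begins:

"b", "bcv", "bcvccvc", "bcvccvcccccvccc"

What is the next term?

Applying the rule to each of the 15 symbols of bcvccvcccccvccc gives the pieces bcv cc vc cc cc vc cc cc cc cc cc vc cc cc cc, which concatenate to the answer.

bcvccvcccccvcccccccccccvccccccc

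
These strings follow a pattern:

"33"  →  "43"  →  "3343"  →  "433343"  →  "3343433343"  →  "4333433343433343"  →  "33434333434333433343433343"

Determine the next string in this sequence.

Each term (from the third on) is the two preceding terms concatenated in order: term 3 = 33·43 = 3343.
So term 8 is 4333433343433343·33434333434333433343433343.

433343334343334333434333434333433343433343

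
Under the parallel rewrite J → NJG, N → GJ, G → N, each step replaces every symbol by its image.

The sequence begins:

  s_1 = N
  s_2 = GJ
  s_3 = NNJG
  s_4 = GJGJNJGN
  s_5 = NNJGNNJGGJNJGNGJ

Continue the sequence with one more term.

Rewriting the 16 symbols of NNJGNNJGGJNJGNGJ one by one yields GJ GJ NJG N GJ GJ NJG N N NJG GJ NJG N GJ N NJG; concatenated:

GJGJNJGNGJGJNJGNNNJGGJNJGNGJNNJG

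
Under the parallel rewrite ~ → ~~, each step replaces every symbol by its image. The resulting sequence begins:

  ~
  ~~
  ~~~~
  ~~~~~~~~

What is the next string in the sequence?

Rewriting each symbol of ~~~~~~~~: ~→~~, ~→~~, ~→~~, ~→~~, ~→~~, ~→~~, ~→~~, ~→~~, which concatenates to ~~ ~~ ~~ ~~ ~~ ~~ ~~ ~~.

~~~~~~~~~~~~~~~~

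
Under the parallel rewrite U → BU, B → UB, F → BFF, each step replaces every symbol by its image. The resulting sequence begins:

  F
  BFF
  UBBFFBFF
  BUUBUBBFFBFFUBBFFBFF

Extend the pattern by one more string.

UBBUBUUBBUUBUBBFFBFFUBBFFBFFBUUBUBBFFBFFUBBFFBFF

Replace each of the 20 characters of BUUBUBBFFBFFUBBFFBFF in place — UB BU BU UB BU UB UB BFF BFF UB BFF BFF BU UB UB BFF BFF UB BFF BFF — and concatenate.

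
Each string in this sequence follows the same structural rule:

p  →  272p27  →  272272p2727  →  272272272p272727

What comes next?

Each term wraps the previous one in 272 on the left and 27 on the right.
One more step from 272272272p272727 gives the answer.

272272272272p27272727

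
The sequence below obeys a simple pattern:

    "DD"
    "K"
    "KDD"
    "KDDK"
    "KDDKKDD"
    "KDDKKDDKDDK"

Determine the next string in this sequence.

KDDKKDDKDDKKDDKKDD

From term 3 onward, concatenate the last term with the second-to-last: K·DD = KDD, KDD·K = KDDK, …
So term 7 is KDDKKDDKDDK·KDDKKDD.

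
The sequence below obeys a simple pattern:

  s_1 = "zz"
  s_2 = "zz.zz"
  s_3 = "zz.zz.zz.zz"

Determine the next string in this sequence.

s(k+1) = s(k)·.·s(k) — each term doubles the last with '.' between the halves.
So the next term is two copies of zz.zz.zz.zz with '.' between the halves.

zz.zz.zz.zz.zz.zz.zz.zz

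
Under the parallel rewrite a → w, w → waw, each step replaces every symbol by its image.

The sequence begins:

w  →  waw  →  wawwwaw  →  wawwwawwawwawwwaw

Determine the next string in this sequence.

φ(wawwwawwawwawwwaw) expands symbol-by-symbol to waw w waw waw waw w waw waw w waw waw w waw waw waw w waw; joining the 17 pieces gives the next term.

wawwwawwawwawwwawwawwwawwawwwawwawwawwwaw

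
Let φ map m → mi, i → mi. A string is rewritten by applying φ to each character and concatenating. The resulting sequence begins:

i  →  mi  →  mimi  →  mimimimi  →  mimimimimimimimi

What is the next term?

Applying the rule to each of the 16 symbols of mimimimimimimimi gives the pieces mi mi mi mi mi mi mi mi mi mi mi mi mi mi mi mi, which concatenate to the answer.

mimimimimimimimimimimimimimimimi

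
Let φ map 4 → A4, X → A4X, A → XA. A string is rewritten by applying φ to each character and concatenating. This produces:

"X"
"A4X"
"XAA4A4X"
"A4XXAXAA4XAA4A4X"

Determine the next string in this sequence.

Replace each of the 16 characters of A4XXAXAA4XAA4A4X in place — XA A4 A4X A4X XA A4X XA XA A4 A4X XA XA A4 XA A4 A4X — and concatenate.

XAA4A4XA4XXAA4XXAXAA4A4XXAXAA4XAA4A4X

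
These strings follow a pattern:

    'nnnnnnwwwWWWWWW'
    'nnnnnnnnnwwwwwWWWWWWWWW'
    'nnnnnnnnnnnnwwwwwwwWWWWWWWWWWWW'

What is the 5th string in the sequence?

Term n consists of 3n n's, followed by 2n-1 w's, followed by 3n W's, where the shown terms are n = 2, 3, 4.
For term 5, n = 6, so the run lengths are 18, 11, 18.

nnnnnnnnnnnnnnnnnnwwwwwwwwwwwWWWWWWWWWWWWWWWWWW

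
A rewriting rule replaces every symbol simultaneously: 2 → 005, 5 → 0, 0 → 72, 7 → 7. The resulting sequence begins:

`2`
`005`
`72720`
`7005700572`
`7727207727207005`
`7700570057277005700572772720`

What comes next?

Replace each of the 28 characters of 7700570057277005700572772720 in place — 7 7 72 72 0 7 72 72 0 7 005 7 7 72 72 0 7 72 72 0 7 005 7 7 005 7 005 72 — and concatenate.

777272077272070057772720772720700577005700572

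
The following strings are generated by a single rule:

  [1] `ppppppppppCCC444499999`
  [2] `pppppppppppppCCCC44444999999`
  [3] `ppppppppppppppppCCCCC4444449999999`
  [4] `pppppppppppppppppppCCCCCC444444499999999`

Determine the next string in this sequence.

The n-th term is 3n+1 p's then n C's then n+1 4's then n+2 9's, where the shown terms are n = 3, 4, 5, 6.
Setting n = 7 gives 22, 7, 8, 9 characters in each block.

ppppppppppppppppppppppCCCCCCC44444444999999999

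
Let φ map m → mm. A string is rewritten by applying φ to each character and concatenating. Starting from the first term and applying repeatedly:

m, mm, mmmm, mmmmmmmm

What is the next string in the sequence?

mmmmmmmmmmmmmmmm

Rewriting each symbol of mmmmmmmm: m→mm, m→mm, m→mm, m→mm, m→mm, m→mm, m→mm, m→mm, which concatenates to mm mm mm mm mm mm mm mm.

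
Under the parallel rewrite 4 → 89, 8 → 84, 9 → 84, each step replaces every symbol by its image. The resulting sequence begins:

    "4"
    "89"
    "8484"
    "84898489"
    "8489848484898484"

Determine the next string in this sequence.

84898484848984898489848484898489

Applying the rule to each of the 16 symbols of 8489848484898484 gives the pieces 84 89 84 84 84 89 84 89 84 89 84 84 84 89 84 89, which concatenate to the answer.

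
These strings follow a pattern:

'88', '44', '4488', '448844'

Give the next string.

4488444488

From term 3 onward, concatenate the last term with the second-to-last: 44·88 = 4488, 4488·44 = 448844, …
So term 5 is 448844·4488.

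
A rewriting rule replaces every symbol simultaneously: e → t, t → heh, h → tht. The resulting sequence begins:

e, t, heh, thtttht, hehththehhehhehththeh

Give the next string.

thttththehththehthttthtthttthtthttththehththehthtttht

φ(hehththehhehhehththeh) expands symbol-by-symbol to tht t tht heh tht heh tht t tht tht t tht tht t tht heh tht heh tht t tht; joining the 21 pieces gives the next term.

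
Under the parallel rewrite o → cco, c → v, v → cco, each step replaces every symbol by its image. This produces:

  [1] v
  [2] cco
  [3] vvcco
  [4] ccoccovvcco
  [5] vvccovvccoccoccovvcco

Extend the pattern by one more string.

ccoccovvccoccoccovvccovvccovvccoccoccovvcco

φ(vvccovvccoccoccovvcco) expands symbol-by-symbol to cco cco v v cco cco cco v v cco v v cco v v cco cco cco v v cco; joining the 21 pieces gives the next term.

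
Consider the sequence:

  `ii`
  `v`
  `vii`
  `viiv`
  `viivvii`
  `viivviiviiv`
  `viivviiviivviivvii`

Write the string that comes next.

This is a Fibonacci-style word recurrence s(k) = s(k−1)·s(k−2): e.g. v·ii = vii.
So term 8 is viivviiviivviivvii·viivviiviiv.

viivviiviivviivviiviivviiviiv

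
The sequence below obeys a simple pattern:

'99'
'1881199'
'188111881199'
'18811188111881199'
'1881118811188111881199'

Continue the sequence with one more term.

The strings grow by a fixed prefix 18811 each time.
So the next term is 18811·1881118811188111881199.

188111881118811188111881199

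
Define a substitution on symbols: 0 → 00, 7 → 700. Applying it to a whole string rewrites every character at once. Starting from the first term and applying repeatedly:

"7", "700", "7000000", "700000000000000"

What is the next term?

Replace each of the 15 characters of 700000000000000 in place — 700 00 00 00 00 00 00 00 00 00 00 00 00 00 00 — and concatenate.

7000000000000000000000000000000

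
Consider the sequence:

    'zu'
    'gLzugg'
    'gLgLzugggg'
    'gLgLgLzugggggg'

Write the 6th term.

s(k+1) = gL·s(k)·gg, so each term gains gL as a prefix and gg as a suffix.
From gLgLgLzugggggg, 2 further steps: gLgLgLzugggggg → gLgLgLgLzugggggggg → (answer).

gLgLgLgLgLzugggggggggg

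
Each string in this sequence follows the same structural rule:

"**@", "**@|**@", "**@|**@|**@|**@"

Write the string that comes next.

**@|**@|**@|**@|**@|**@|**@|**@

s(k+1) = s(k)·|·s(k) — each term doubles the last with '|' between the halves.
So the next term is two copies of **@|**@|**@|**@ with '|' between the halves.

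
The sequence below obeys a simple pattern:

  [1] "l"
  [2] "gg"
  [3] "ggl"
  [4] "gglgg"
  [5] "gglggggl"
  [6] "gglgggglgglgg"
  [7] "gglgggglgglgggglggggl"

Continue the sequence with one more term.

gglgggglgglgggglgggglgglgggglgglgg

Each term (from the third on) is the previous term followed by the one before it: term 3 = gg·l = ggl.
Continuing: gglgggglgglgggglggggl · gglgggglgglgg gives term 8.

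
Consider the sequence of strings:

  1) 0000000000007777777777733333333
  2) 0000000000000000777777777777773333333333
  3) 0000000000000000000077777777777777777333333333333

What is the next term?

0000000000000000000000007777777777777777777733333333333333

Term n consists of 4n 0's, followed by 3n+2 7's, followed by 2n+2 3's, where the shown terms are n = 3, 4, 5.
For the next term, n = 6, so the run lengths are 24, 20, 14.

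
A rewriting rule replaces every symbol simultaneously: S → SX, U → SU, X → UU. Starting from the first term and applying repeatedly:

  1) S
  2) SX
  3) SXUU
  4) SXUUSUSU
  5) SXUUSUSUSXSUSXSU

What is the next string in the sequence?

φ(SXUUSUSUSXSUSXSU) expands symbol-by-symbol to SX UU SU SU SX SU SX SU SX UU SX SU SX UU SX SU; joining the 16 pieces gives the next term.

SXUUSUSUSXSUSXSUSXUUSXSUSXUUSXSU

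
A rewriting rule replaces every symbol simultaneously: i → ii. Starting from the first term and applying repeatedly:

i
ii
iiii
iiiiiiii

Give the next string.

Rewriting each symbol of iiiiiiii: i→ii, i→ii, i→ii, i→ii, i→ii, i→ii, i→ii, i→ii, which concatenates to ii ii ii ii ii ii ii ii.

iiiiiiiiiiiiiiii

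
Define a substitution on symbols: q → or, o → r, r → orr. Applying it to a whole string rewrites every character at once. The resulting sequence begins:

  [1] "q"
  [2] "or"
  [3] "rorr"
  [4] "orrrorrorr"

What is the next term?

Apply φ to orrrorrorr symbol by symbol: o→r, r→orr, r→orr, r→orr, o→r, r→orr, r→orr, o→r, r→orr, r→orr; joined: r orr orr orr r orr orr r orr orr.

rorrorrorrrorrorrrorrorr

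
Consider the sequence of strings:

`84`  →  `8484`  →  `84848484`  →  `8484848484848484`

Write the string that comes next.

84848484848484848484848484848484

s(k+1) = s(k)·s(k) — each term doubles the last.
So the next term is two copies of 8484848484848484.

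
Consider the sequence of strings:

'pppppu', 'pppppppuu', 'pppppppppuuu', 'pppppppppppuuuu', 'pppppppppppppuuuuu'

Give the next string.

The n-th term is 2n+1 p's then n-1 u's, where the shown terms are n = 2, 3, 4, 5, 6.
Setting n = 7 gives 15, 6 characters in each block.

pppppppppppppppuuuuuu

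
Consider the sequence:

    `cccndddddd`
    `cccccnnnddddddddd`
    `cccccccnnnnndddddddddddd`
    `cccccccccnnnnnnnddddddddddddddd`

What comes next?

cccccccccccnnnnnnnnndddddddddddddddddd

Reading off run lengths: c runs 3, 5, 7, 9; n runs 1, 3, 5, 7; d runs 6, 9, 12, 15 — each is linear in n (n = 1, 2, …).
Setting n = 5 gives 11, 9, 18 characters in each block.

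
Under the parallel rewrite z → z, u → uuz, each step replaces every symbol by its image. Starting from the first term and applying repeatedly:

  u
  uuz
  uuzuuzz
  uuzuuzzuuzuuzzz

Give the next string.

uuzuuzzuuzuuzzzuuzuuzzuuzuuzzzz

φ(uuzuuzzuuzuuzzz) expands symbol-by-symbol to uuz uuz z uuz uuz z z uuz uuz z uuz uuz z z z; joining the 15 pieces gives the next term.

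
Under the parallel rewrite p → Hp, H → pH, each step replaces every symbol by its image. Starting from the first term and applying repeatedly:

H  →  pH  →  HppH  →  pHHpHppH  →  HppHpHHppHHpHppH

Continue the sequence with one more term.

pHHpHppHHppHpHHpHppHpHHppHHpHppH

Replace each of the 16 characters of HppHpHHppHHpHppH in place — pH Hp Hp pH Hp pH pH Hp Hp pH pH Hp pH Hp Hp pH — and concatenate.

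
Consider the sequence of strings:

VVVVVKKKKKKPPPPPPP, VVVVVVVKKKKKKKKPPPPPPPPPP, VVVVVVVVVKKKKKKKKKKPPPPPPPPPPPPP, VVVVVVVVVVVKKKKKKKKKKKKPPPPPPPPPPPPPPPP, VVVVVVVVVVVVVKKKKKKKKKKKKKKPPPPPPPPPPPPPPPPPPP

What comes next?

Term n consists of 2n+1 V's, followed by 2n+2 K's, followed by 3n+1 P's, where the shown terms are n = 2, 3, 4, 5, 6.
At n = 7 the blocks have lengths 15, 16, 22.

VVVVVVVVVVVVVVVKKKKKKKKKKKKKKKKPPPPPPPPPPPPPPPPPPPPPP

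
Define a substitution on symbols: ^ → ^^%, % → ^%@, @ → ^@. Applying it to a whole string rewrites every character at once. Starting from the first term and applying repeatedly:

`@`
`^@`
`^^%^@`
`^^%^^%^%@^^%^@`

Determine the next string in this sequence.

φ(^^%^^%^%@^^%^@) expands symbol-by-symbol to ^^% ^^% ^%@ ^^% ^^% ^%@ ^^% ^%@ ^@ ^^% ^^% ^%@ ^^% ^@; joining the 14 pieces gives the next term.

^^%^^%^%@^^%^^%^%@^^%^%@^@^^%^^%^%@^^%^@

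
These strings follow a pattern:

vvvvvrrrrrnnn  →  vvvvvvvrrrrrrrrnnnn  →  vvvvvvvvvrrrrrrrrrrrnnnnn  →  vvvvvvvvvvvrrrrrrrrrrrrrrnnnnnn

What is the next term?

Each string has the form v^{2n+1} r^{3n-1} n^{n+1}, where the shown terms are n = 2, 3, 4, 5.
Setting n = 6 gives 13, 17, 7 characters in each block.

vvvvvvvvvvvvvrrrrrrrrrrrrrrrrrnnnnnnn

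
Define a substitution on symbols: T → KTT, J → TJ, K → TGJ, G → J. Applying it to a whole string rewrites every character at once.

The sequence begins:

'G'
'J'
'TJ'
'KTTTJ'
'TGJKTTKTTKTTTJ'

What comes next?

KTTJTJTGJKTTKTTTGJKTTKTTTGJKTTKTTKTTTJ

Replace each of the 14 characters of TGJKTTKTTKTTTJ in place — KTT J TJ TGJ KTT KTT TGJ KTT KTT TGJ KTT KTT KTT TJ — and concatenate.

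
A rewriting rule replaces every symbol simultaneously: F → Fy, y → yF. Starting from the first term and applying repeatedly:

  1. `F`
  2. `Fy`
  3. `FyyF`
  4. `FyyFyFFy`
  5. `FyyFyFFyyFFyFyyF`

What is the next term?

FyyFyFFyyFFyFyyFyFFyFyyFFyyFyFFy

φ(FyyFyFFyyFFyFyyF) expands symbol-by-symbol to Fy yF yF Fy yF Fy Fy yF yF Fy Fy yF Fy yF yF Fy; joining the 16 pieces gives the next term.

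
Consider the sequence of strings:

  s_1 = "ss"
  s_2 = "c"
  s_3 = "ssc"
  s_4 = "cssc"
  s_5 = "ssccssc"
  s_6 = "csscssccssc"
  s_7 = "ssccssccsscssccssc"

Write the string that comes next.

csscssccsscssccssccsscssccssc

Each term (from the third on) is the two preceding terms concatenated in order: term 3 = ss·c = ssc.
So term 8 is csscssccssc·ssccssccsscssccssc.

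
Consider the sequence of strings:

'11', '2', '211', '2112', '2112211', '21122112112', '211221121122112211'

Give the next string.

21122112112211221121122112112

From term 3 onward, concatenate the last term with the second-to-last: 2·11 = 211, 211·2 = 2112, …
The next term joins 211221121122112211 and 21122112112.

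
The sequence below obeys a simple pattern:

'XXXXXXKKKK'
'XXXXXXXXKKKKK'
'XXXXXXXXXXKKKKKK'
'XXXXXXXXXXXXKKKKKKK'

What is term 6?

The n-th term is 2n+2 X's then n+2 K's, where the shown terms are n = 2, 3, 4, 5.
At n = 7 the blocks have lengths 16, 9.

XXXXXXXXXXXXXXXXKKKKKKKKK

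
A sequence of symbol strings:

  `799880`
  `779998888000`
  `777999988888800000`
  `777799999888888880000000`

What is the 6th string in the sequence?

777777999999988888888888800000000000

Reading off run lengths: 7 runs 1, 2, 3, 4; 9 runs 2, 3, 4, 5; 8 runs 2, 4, 6, 8; 0 runs 1, 3, 5, 7 — each is linear in n (n = 1, 2, …).
For term 6, n = 6, so the run lengths are 6, 7, 12, 11.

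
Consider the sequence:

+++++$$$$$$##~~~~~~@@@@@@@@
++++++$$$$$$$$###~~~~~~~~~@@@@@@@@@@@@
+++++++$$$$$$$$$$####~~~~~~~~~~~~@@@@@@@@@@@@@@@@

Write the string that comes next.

Each string has the form +^{n+3} $^{2n+2} #^{n} ~^{3n} @^{4n}, where the shown terms are n = 2, 3, 4.
For the next term, n = 5, so the run lengths are 8, 12, 5, 15, 20.

++++++++$$$$$$$$$$$$#####~~~~~~~~~~~~~~~@@@@@@@@@@@@@@@@@@@@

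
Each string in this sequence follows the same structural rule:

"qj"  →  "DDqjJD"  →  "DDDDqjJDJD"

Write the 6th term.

DDDDDDDDDDqjJDJDJDJDJD

Each term wraps the previous one in DD on the left and JD on the right.
From DDDDqjJDJD, 3 further steps: DDDDqjJDJD → DDDDDDqjJDJDJD → DDDDDDDDqjJDJDJDJD → (answer).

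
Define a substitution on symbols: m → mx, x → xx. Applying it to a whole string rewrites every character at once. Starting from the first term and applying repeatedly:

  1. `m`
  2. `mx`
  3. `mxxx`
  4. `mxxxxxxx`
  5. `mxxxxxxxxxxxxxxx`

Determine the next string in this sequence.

φ(mxxxxxxxxxxxxxxx) expands symbol-by-symbol to mx xx xx xx xx xx xx xx xx xx xx xx xx xx xx xx; joining the 16 pieces gives the next term.

mxxxxxxxxxxxxxxxxxxxxxxxxxxxxxxx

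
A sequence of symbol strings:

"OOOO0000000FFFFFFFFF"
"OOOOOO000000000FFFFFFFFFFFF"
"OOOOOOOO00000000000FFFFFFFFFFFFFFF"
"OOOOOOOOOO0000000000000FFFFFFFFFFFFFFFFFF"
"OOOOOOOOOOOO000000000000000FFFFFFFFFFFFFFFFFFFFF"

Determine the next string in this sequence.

OOOOOOOOOOOOOO00000000000000000FFFFFFFFFFFFFFFFFFFFFFFF

Reading off run lengths: O runs 4, 6, 8, 10, 12; 0 runs 7, 9, 11, 13, 15; F runs 9, 12, 15, 18, 21 — each is linear in n, where the shown terms are n = 3, 4, 5, 6, 7.
For the next term, n = 8, so the run lengths are 14, 17, 24.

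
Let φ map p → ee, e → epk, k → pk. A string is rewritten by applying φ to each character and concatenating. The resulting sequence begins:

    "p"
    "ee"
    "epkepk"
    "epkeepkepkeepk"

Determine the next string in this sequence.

Rewriting the 14 symbols of epkeepkepkeepk one by one yields epk ee pk epk epk ee pk epk ee pk epk epk ee pk; concatenated:

epkeepkepkepkeepkepkeepkepkepkeepk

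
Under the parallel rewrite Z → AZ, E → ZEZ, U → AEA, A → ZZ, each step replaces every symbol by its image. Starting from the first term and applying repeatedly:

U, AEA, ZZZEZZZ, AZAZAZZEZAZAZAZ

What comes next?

Replace each of the 15 characters of AZAZAZZEZAZAZAZ in place — ZZ AZ ZZ AZ ZZ AZ AZ ZEZ AZ ZZ AZ ZZ AZ ZZ AZ — and concatenate.

ZZAZZZAZZZAZAZZEZAZZZAZZZAZZZAZ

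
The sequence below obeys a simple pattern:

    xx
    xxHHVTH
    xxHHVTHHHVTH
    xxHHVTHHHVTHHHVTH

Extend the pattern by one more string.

xxHHVTHHHVTHHHVTHHHVTH

Every step adds HHVTH to the end: s(k+1) = s(k)·HHVTH.
So the next term is xxHHVTHHHVTHHHVTH·HHVTH.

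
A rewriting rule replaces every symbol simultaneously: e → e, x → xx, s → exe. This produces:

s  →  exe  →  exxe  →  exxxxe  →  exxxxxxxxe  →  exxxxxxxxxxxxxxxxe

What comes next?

exxxxxxxxxxxxxxxxxxxxxxxxxxxxxxxxe

Replace each of the 18 characters of exxxxxxxxxxxxxxxxe in place — e xx xx xx xx xx xx xx xx xx xx xx xx xx xx xx xx e — and concatenate.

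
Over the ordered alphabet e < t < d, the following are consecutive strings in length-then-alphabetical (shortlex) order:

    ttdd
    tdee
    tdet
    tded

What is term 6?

tdtt

Advancing 2 positions from tded through tded → tdte reaches term 6.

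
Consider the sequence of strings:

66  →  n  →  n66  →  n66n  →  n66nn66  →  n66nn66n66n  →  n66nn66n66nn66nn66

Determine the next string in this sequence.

From term 3 onward, concatenate the last term with the second-to-last: n·66 = n66, n66·n = n66n, …
The next term joins n66nn66n66nn66nn66 and n66nn66n66n.

n66nn66n66nn66nn66n66nn66n66n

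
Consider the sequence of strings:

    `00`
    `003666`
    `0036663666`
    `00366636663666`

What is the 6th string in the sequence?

Every step adds 3666 to the end: s(k+1) = s(k)·3666.
From 00366636663666, 2 further steps: 00366636663666 → 003666366636663666 → (answer).

0036663666366636663666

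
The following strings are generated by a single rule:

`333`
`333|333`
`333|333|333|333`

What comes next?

333|333|333|333|333|333|333|333

Every step duplicates the string with '|' between the halves.
One more doubling of 333|333|333|333 gives the answer.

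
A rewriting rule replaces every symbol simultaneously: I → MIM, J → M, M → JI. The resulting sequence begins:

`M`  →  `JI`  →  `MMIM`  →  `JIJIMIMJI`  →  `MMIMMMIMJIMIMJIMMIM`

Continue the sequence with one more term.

Applying the rule to each of the 19 symbols of MMIMMMIMJIMIMJIMMIM gives the pieces JI JI MIM JI JI JI MIM JI M MIM JI MIM JI M MIM JI JI MIM JI, which concatenate to the answer.

JIJIMIMJIJIJIMIMJIMMIMJIMIMJIMMIMJIJIMIMJI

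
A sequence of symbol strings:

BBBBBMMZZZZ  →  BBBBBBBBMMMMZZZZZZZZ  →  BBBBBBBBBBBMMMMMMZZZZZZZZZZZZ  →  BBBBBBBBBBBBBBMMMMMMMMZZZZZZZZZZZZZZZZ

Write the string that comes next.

BBBBBBBBBBBBBBBBBMMMMMMMMMMZZZZZZZZZZZZZZZZZZZZ

The n-th term is 3n+2 B's then 2n M's then 4n Z's (n = 1, 2, …).
At n = 5 the blocks have lengths 17, 10, 20.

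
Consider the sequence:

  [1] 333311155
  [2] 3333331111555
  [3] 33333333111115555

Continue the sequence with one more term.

Reading off run lengths: 3 runs 4, 6, 8; 1 runs 3, 4, 5; 5 runs 2, 3, 4 — each is linear in n, where the shown terms are n = 2, 3, 4.
At n = 5 the blocks have lengths 10, 6, 5.

333333333311111155555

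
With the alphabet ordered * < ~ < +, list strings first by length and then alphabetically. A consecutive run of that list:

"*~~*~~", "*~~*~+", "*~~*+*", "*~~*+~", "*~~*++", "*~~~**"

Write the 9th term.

Advancing 3 positions from *~~~** through *~~~** → *~~~*~ → *~~~*+ reaches term 9.

*~~~~*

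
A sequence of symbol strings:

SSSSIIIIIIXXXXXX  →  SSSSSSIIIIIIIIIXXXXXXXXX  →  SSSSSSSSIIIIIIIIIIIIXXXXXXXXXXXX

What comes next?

The n-th term is 2n+2 S's then 3n+3 I's then 3n+3 X's (n = 1, 2, …).
For the next term, n = 4, so the run lengths are 10, 15, 15.

SSSSSSSSSSIIIIIIIIIIIIIIIXXXXXXXXXXXXXXX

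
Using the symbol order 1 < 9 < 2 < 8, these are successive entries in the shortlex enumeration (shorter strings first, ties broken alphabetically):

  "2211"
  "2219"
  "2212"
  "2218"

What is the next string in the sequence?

2291

The successor of 2218 increments the rightmost position that isn't already 8 and resets every position after it to 1.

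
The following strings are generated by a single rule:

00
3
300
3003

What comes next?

This is a Fibonacci-style word recurrence s(k) = s(k−1)·s(k−2): e.g. 3·00 = 300.
So term 5 is 3003·300.

3003300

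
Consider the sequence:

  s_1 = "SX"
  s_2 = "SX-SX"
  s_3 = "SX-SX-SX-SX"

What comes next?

s(k+1) = s(k)·-·s(k) — each term doubles the last with '-' between the halves.
One more doubling of SX-SX-SX-SX gives the answer.

SX-SX-SX-SX-SX-SX-SX-SX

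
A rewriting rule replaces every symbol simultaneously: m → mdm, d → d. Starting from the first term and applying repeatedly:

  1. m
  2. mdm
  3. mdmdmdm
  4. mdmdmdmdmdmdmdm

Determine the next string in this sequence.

mdmdmdmdmdmdmdmdmdmdmdmdmdmdmdm

φ(mdmdmdmdmdmdmdm) expands symbol-by-symbol to mdm d mdm d mdm d mdm d mdm d mdm d mdm d mdm; joining the 15 pieces gives the next term.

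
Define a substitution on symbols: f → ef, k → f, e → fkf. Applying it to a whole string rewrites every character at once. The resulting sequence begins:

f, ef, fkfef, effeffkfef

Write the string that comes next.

Expanding effeffkfef: e→fkf, f→ef, f→ef, e→fkf, f→ef, f→ef, k→f, f→ef, e→fkf, f→ef. Concatenated: fkf ef ef fkf ef ef f ef fkf ef.

fkfefeffkfefeffeffkfef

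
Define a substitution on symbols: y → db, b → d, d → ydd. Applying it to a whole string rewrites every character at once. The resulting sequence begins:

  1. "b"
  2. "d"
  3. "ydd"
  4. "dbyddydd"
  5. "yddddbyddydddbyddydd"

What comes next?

dbyddyddyddyddddbyddydddbyddyddyddddbyddydddbyddydd

φ(yddddbyddydddbyddydd) expands symbol-by-symbol to db ydd ydd ydd ydd d db ydd ydd db ydd ydd ydd d db ydd ydd db ydd ydd; joining the 20 pieces gives the next term.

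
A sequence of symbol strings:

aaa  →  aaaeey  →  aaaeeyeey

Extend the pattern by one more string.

The strings grow by a fixed suffix eey each time.
So the next term is aaaeeyeey·eey.

aaaeeyeeyeey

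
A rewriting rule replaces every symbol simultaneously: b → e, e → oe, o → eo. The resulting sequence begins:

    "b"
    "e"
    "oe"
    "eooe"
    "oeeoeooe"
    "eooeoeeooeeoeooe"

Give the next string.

oeeoeooeeooeoeeoeooeoeeooeeoeooe

φ(eooeoeeooeeoeooe) expands symbol-by-symbol to oe eo eo oe eo oe oe eo eo oe oe eo oe eo eo oe; joining the 16 pieces gives the next term.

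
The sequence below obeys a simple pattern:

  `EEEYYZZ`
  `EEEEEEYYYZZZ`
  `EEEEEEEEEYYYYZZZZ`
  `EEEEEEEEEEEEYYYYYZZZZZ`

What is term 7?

EEEEEEEEEEEEEEEEEEEEEYYYYYYYYZZZZZZZZ

Each string has the form E^{3n} Y^{n+1} Z^{n+1} (n = 1, 2, …).
At n = 7 the blocks have lengths 21, 8, 8.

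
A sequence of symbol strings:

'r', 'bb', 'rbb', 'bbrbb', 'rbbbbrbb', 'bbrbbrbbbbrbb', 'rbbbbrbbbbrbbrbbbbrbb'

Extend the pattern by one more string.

From term 3 onward, concatenate the second-to-last term with the last: r·bb = rbb, bb·rbb = bbrbb, …
So term 8 is bbrbbrbbbbrbb·rbbbbrbbbbrbbrbbbbrbb.

bbrbbrbbbbrbbrbbbbrbbbbrbbrbbbbrbb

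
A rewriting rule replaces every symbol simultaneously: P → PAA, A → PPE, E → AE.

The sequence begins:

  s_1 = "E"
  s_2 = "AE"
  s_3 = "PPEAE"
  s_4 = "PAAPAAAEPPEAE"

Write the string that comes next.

Rewriting the 13 symbols of PAAPAAAEPPEAE one by one yields PAA PPE PPE PAA PPE PPE PPE AE PAA PAA AE PPE AE; concatenated:

PAAPPEPPEPAAPPEPPEPPEAEPAAPAAAEPPEAE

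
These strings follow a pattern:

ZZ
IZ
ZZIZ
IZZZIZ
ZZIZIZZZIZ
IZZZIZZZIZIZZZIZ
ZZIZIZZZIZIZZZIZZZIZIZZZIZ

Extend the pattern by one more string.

From term 3 onward, concatenate the second-to-last term with the last: ZZ·IZ = ZZIZ, IZ·ZZIZ = IZZZIZ, …
Continuing: IZZZIZZZIZIZZZIZ · ZZIZIZZZIZIZZZIZZZIZIZZZIZ gives term 8.

IZZZIZZZIZIZZZIZZZIZIZZZIZIZZZIZZZIZIZZZIZ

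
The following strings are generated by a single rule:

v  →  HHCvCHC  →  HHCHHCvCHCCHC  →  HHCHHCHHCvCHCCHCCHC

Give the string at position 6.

HHCHHCHHCHHCHHCvCHCCHCCHCCHCCHC

Each term wraps the previous one in HHC on the left and CHC on the right.
From HHCHHCHHCvCHCCHCCHC, 2 further steps: HHCHHCHHCvCHCCHCCHC → HHCHHCHHCHHCvCHCCHCCHCCHC → (answer).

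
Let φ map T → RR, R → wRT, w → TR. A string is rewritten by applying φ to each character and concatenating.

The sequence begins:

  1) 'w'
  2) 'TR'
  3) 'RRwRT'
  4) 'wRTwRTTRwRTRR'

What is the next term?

Applying the rule to each of the 13 symbols of wRTwRTTRwRTRR gives the pieces TR wRT RR TR wRT RR RR wRT TR wRT RR wRT wRT, which concatenate to the answer.

TRwRTRRTRwRTRRRRwRTTRwRTRRwRTwRT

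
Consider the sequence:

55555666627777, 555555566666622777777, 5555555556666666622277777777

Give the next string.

Each string has the form 5^{2n+1} 6^{2n} 2^{n-1} 7^{2n}, where the shown terms are n = 2, 3, 4.
Setting n = 5 gives 11, 10, 4, 10 characters in each block.

55555555555666666666622227777777777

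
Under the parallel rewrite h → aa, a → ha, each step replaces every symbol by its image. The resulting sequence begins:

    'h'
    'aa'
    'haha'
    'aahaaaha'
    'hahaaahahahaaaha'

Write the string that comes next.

aahaaahahahaaahaaahaaahahahaaaha

φ(hahaaahahahaaaha) expands symbol-by-symbol to aa ha aa ha ha ha aa ha aa ha aa ha ha ha aa ha; joining the 16 pieces gives the next term.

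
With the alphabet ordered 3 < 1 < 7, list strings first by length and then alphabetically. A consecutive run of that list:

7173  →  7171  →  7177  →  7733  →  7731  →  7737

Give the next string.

7713

Find the rightmost character of 7737 below 7, bump it to the next letter, and reset everything to its right to 3.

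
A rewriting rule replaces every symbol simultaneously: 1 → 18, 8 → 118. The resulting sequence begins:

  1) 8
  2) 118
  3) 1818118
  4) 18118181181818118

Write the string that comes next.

Rewriting the 17 symbols of 18118181181818118 one by one yields 18 118 18 18 118 18 118 18 18 118 18 118 18 118 18 18 118; concatenated:

18118181811818118181811818118181181818118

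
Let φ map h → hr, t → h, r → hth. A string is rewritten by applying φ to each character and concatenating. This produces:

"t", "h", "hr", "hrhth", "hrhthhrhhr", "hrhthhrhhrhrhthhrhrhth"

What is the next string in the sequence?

Applying the rule to each of the 22 symbols of hrhthhrhhrhrhthhrhrhth gives the pieces hr hth hr h hr hr hth hr hr hth hr hth hr h hr hr hth hr hth hr h hr, which concatenate to the answer.

hrhthhrhhrhrhthhrhrhthhrhthhrhhrhrhthhrhthhrhhr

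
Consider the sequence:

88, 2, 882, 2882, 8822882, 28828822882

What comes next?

882288228828822882

This is a Fibonacci-style word recurrence s(k) = s(k−2)·s(k−1): e.g. 88·2 = 882.
So term 7 is 8822882·28828822882.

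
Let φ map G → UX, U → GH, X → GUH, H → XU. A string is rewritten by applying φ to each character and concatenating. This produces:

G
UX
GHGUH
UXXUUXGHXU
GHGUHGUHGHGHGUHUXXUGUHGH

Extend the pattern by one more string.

UXXUUXGHXUUXGHXUUXXUUXXUUXGHXUGHGUHGUHGHUXGHXUUXXU

Applying the rule to each of the 24 symbols of GHGUHGUHGHGHGUHUXXUGUHGH gives the pieces UX XU UX GH XU UX GH XU UX XU UX XU UX GH XU GH GUH GUH GH UX GH XU UX XU, which concatenate to the answer.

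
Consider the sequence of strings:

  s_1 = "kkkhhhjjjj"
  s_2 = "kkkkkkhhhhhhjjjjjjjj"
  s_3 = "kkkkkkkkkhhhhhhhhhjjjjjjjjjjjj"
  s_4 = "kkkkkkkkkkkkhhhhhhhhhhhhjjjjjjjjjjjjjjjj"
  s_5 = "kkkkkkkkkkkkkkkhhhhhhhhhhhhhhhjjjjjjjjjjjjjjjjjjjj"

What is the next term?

kkkkkkkkkkkkkkkkkkhhhhhhhhhhhhhhhhhhjjjjjjjjjjjjjjjjjjjjjjjj

Reading off run lengths: k runs 3, 6, 9, 12, 15; h runs 3, 6, 9, 12, 15; j runs 4, 8, 12, 16, 20 — each is linear in n (n = 1, 2, …).
At n = 6 the blocks have lengths 18, 18, 24.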